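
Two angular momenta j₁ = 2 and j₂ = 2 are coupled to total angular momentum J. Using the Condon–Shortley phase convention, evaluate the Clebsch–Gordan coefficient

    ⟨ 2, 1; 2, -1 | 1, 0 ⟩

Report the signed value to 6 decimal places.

−√(1/10) = -0.316228

triangle: 3!·1!·1!/6! = 6/720
(j±m)!: 3!·1!·1!·3!·1!·1! = 36
prefactor² = (2J+1)·Δ·N² = 9/10
  k=0: +1/(0!·3!·1!·1!·0!·0!) = 1/6
  k=1: −1/(1!·2!·0!·0!·1!·1!) = -1/2
Σ = -1/3  ⇒  CG² = 9/10·(-1/3)² = 1/10
CG = −√(1/10) = -0.316228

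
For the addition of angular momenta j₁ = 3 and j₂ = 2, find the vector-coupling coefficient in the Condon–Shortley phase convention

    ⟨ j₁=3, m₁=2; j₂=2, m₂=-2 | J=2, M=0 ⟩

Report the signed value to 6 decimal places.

triangle: 3!·3!·1!/8! = 36/40320
(j±m)!: 5!·1!·0!·4!·2!·2! = 11520
prefactor² = (2J+1)·Δ·N² = 360/7
  k=0: +1/(0!·3!·1!·0!·2!·1!) = 1/12
Σ = 1/12  ⇒  CG² = 360/7·1/12² = 5/14
CG = +√(5/14) = +0.597614

+0.597614  (= +√(5/14))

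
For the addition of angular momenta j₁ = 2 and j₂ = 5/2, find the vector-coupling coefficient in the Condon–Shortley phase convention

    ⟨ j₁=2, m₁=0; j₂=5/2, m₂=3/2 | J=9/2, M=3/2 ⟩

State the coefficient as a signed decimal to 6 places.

√[10·0!4!5!/10! · 2!2!4!1!6!3!] = √(23040/7)
  +(−1)^0/∏(0,0,2,4,2,1)! = 1/96  (running 1/96)
⟨..|..⟩ = √(23040/7)·(1/96) = +0.597614

+√(5/14) ≈ +0.597614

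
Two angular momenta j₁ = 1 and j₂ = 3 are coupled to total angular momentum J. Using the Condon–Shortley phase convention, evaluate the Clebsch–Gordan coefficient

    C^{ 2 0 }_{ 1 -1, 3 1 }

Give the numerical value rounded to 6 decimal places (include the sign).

+0.534522

j₁+j₂−J=2  J+j₁−j₂=0  J−j₁+j₂=4  j₁+j₂+J+1=7
(j₁±m₁, j₂±m₂, J±M) = (0,2,4,2,2,2)
P² = 128/7
sum k=2..2:
  [2] +1/8 = 1/8
S = 1/8
C² = P²·S² = 2/7 ; C = +0.534522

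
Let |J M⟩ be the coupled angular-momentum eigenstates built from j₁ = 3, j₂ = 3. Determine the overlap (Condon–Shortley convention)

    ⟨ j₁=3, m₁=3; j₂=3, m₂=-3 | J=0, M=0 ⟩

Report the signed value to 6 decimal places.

√[1·6!0!0!/7! · 6!0!0!6!0!0!] = √(518400/7)
  +(−1)^0/∏(0,6,0,0,0,0)! = 1/720  (running 1/720)
⟨..|..⟩ = √(518400/7)·(1/720) = +0.377964

+0.377964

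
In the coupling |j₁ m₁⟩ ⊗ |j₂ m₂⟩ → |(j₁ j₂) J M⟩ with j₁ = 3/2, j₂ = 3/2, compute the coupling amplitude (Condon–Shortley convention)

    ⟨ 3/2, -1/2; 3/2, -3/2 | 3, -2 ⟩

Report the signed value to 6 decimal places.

+√(1/2) = +0.707107

j₁+j₂−J=0  J+j₁−j₂=3  J−j₁+j₂=3  j₁+j₂+J+1=7
(j₁±m₁, j₂±m₂, J±M) = (1,2,0,3,1,5)
P² = 72
sum k=0..0:
  [0] +1/12 = 1/12
S = 1/12
C² = P²·S² = 1/2 ; C = +0.707107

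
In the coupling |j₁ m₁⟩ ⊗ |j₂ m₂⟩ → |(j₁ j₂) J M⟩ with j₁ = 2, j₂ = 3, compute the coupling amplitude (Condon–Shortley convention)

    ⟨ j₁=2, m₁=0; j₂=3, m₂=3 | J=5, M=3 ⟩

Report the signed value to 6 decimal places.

√[11·0!4!6!/11! · 2!2!6!0!8!2!] = √(1105920)
  +(−1)^0/∏(0,0,2,6,2,0)! = 1/2880  (running 1/2880)
⟨..|..⟩ = √(1105920)·(1/2880) = +0.365148

+√(2/15) = +0.365148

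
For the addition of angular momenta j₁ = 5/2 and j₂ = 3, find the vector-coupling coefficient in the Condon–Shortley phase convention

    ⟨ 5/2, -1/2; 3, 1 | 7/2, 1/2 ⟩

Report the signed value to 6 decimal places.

−√(1/63) = -0.125988

triangle: 2!*3!*4!/10! = 288/3628800
(j±m)!: 2!*3!*4!*2!*4!*3! = 82944
prefactor² = (2J+1)*Δ*N² = 9216/175
  k=0: +1/(0!*2!*3!*4!*0!*0!) = 1/288
  k=1: −1/(1!*1!*2!*3!*1!*1!) = -1/12
  k=2: +1/(2!*0!*1!*2!*2!*2!) = 1/16
Σ = -5/288  ⇒  CG² = 9216/175*(-5/288)² = 1/63
CG = −√(1/63) = -0.125988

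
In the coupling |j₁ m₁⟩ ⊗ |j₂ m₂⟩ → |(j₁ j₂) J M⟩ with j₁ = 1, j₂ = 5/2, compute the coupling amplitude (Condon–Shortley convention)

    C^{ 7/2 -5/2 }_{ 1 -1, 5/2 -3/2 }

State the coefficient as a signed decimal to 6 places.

triangle: 0!·2!·5!/8! = 240/40320
(j±m)!: 0!·2!·1!·4!·1!·6! = 34560
prefactor² = (2J+1)·Δ·N² = 11520/7
  k=0: +1/(0!·0!·2!·1!·0!·4!) = 1/48
Σ = 1/48  ⇒  CG² = 11520/7·1/48² = 5/7
CG = +√(5/7) = +0.845154

+√(5/7) = +0.845154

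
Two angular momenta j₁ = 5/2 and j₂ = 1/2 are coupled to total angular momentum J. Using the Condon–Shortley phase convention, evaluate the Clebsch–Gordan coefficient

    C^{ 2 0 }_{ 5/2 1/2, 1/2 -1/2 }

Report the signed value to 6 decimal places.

√[5·1!4!0!/6! · 3!2!0!1!2!2!] = √(8)
  +(−1)^0/∏(0,1,2,0,2,0)! = 1/4  (running 1/4)
⟨..|..⟩ = √(8)·(1/4) = +0.707107

+√(1/2) ≈ +0.707107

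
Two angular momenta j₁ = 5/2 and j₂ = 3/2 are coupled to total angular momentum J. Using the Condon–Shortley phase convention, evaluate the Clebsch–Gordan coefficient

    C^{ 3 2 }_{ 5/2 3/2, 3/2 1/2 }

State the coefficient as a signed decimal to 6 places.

+√(1/12) ≈ +0.288675

j₁+j₂−J=1  J+j₁−j₂=4  J−j₁+j₂=2  j₁+j₂+J+1=8
(j₁±m₁, j₂±m₂, J±M) = (4,1,2,1,5,1)
P² = 48
sum k=0..1:
  [0] +1/12 = 1/12
  [1] −1/24 = -1/24
S = 1/24
C² = P²·S² = 1/12 ; C = +0.288675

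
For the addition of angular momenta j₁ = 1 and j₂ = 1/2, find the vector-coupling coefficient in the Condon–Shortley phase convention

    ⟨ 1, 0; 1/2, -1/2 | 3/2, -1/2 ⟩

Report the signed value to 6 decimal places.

+√(2/3) ≈ +0.816497

j₁+j₂−J=0  J+j₁−j₂=2  J−j₁+j₂=1  j₁+j₂+J+1=4
(j₁±m₁, j₂±m₂, J±M) = (1,1,0,1,1,2)
P² = 2/3
sum k=0..0:
  [0] +1/1 = 1
S = 1
C² = P²·S² = 2/3 ; C = +0.816497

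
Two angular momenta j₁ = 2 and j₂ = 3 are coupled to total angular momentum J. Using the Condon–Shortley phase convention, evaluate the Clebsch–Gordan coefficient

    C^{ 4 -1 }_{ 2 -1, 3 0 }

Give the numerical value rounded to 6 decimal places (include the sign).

−√(3/14) ≈ -0.462910

√[9·1!3!5!/10! · 1!3!3!3!3!5!] = √(1944/7)
  +(−1)^0/∏(0,1,3,3,0,2)! = 1/72  (running 1/72)
  +(−1)^1/∏(1,0,2,2,1,3)! = -1/24  (running -1/36)
⟨..|..⟩ = √(1944/7)·(-1/36) = -0.462910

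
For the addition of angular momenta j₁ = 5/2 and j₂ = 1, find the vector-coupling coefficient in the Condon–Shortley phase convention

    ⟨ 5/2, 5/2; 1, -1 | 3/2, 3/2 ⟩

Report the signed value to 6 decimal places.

+√(2/3) ≈ +0.816497

√[4·2!3!0!/6! · 5!0!0!2!3!0!] = √(96)
  +(−1)^0/∏(0,2,0,0,3,0)! = 1/12  (running 1/12)
⟨..|..⟩ = √(96)·(1/12) = +0.816497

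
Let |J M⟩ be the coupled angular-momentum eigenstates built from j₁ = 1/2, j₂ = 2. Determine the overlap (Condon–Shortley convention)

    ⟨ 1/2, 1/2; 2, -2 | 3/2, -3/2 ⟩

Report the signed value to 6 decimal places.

+√(4/5) = +0.894427

triangle: 1!·0!·3!/5! = 6/120
(j±m)!: 1!·0!·0!·4!·0!·3! = 144
prefactor² = (2J+1)·Δ·N² = 144/5
  k=0: +1/(0!·1!·0!·0!·0!·3!) = 1/6
Σ = 1/6  ⇒  CG² = 144/5·1/6² = 4/5
CG = +√(4/5) = +0.894427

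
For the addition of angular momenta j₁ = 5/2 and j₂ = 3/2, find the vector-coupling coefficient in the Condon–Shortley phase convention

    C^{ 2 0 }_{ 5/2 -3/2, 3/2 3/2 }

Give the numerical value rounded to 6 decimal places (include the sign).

triangle: 2!×3!×1!/7! = 12/5040
(j±m)!: 1!×4!×3!×0!×2!×2! = 576
prefactor² = (2J+1)×Δ×N² = 48/7
  k=2: +1/(2!×0!×2!×1!×1!×0!) = 1/4
Σ = 1/4  ⇒  CG² = 48/7×1/4² = 3/7
CG = +√(3/7) = +0.654654

+√(3/7) ≈ +0.654654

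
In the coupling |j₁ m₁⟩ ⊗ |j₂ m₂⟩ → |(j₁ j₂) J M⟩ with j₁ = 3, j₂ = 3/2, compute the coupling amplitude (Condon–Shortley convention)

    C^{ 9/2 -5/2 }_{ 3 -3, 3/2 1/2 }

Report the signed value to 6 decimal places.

triangle: 0!×6!×3!/10! = 4320/3628800
(j±m)!: 0!×6!×2!×1!×2!×7! = 14515200
prefactor² = (2J+1)×Δ×N² = 172800
  k=0: +1/(0!×0!×6!×2!×0!×1!) = 1/1440
Σ = 1/1440  ⇒  CG² = 172800×1/1440² = 1/12
CG = +√(1/12) = +0.288675

+0.288675  (= +√(1/12))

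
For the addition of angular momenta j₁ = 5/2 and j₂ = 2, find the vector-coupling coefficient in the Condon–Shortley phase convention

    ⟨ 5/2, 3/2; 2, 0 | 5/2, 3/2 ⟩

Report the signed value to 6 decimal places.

-0.119523

√[6·2!3!2!/8! · 4!1!2!2!4!1!] = √(288/35)
  +(−1)^0/∏(0,2,1,2,2,0)! = 1/8  (running 1/8)
  +(−1)^1/∏(1,1,0,1,3,1)! = -1/6  (running -1/24)
⟨..|..⟩ = √(288/35)·(-1/24) = -0.119523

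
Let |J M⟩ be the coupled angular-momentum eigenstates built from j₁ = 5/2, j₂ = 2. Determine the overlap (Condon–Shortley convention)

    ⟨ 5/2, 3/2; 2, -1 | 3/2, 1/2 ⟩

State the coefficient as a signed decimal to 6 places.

−√(2/105) ≈ -0.138013

j₁+j₂−J=3  J+j₁−j₂=2  J−j₁+j₂=1  j₁+j₂+J+1=7
(j₁±m₁, j₂±m₂, J±M) = (4,1,1,3,2,1)
P² = 96/35
sum k=0..1:
  [0] +1/6 = 1/6
  [1] −1/4 = -1/4
S = -1/12
C² = P²·S² = 2/105 ; C = -0.138013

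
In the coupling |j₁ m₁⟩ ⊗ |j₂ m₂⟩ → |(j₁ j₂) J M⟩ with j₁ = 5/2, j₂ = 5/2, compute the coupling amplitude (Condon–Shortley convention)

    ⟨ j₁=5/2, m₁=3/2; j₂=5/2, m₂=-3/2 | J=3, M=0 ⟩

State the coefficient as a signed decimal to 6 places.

+0.521749  (= +√(49/180))

√[7·2!3!3!/9! · 4!1!1!4!3!3!] = √(144/5)
  +(−1)^0/∏(0,2,1,1,2,2)! = 1/8  (running 1/8)
  +(−1)^1/∏(1,1,0,0,3,3)! = -1/36  (running 7/72)
⟨..|..⟩ = √(144/5)·(7/72) = +0.521749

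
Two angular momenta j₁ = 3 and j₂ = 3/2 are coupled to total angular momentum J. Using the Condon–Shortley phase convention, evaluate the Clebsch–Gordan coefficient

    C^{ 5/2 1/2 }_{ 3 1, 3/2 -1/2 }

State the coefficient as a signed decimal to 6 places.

−√(1/70) = -0.119523

j₁+j₂−J=2  J+j₁−j₂=4  J−j₁+j₂=1  j₁+j₂+J+1=8
(j₁±m₁, j₂±m₂, J±M) = (4,2,1,2,3,2)
P² = 288/35
sum k=0..1:
  [0] +1/8 = 1/8
  [1] −1/6 = -1/6
S = -1/24
C² = P²·S² = 1/70 ; C = -0.119523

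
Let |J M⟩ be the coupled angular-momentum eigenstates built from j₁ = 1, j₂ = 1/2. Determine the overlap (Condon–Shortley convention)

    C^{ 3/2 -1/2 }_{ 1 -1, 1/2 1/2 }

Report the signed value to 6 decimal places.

+√(1/3) = +0.577350

j₁+j₂−J=0  J+j₁−j₂=2  J−j₁+j₂=1  j₁+j₂+J+1=4
(j₁±m₁, j₂±m₂, J±M) = (0,2,1,0,1,2)
P² = 4/3
sum k=0..0:
  [0] +1/2 = 1/2
S = 1/2
C² = P²·S² = 1/3 ; C = +0.577350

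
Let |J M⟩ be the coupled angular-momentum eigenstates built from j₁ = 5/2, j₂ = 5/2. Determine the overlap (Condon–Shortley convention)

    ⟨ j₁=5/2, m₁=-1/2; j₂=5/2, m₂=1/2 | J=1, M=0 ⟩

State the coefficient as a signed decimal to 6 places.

+0.119523

triangle: 4!·1!·1!/7! = 24/5040
(j±m)!: 2!·3!·3!·2!·1!·1! = 144
prefactor² = (2J+1)·Δ·N² = 72/35
  k=2: +1/(2!·2!·1!·1!·0!·0!) = 1/4
  k=3: −1/(3!·1!·0!·0!·1!·1!) = -1/6
Σ = 1/12  ⇒  CG² = 72/35·1/12² = 1/70
CG = +√(1/70) = +0.119523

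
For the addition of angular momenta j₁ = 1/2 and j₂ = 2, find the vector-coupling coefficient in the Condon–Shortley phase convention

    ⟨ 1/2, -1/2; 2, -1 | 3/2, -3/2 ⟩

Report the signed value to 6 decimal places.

j₁+j₂−J=1  J+j₁−j₂=0  J−j₁+j₂=3  j₁+j₂+J+1=5
(j₁±m₁, j₂±m₂, J±M) = (0,1,1,3,0,3)
P² = 36/5
sum k=1..1:
  [1] −1/6 = -1/6
S = -1/6
C² = P²·S² = 1/5 ; C = -0.447214

-0.447214  (= −√(1/5))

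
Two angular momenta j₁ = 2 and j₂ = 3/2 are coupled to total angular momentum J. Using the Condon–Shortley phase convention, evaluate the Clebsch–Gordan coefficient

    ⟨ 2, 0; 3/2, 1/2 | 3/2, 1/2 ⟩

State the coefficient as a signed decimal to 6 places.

-0.447214

√[4·2!2!1!/6! · 2!2!2!1!2!1!] = √(16/45)
  +(−1)^1/∏(1,1,1,1,1,0)! = -1  (running -1)
  +(−1)^2/∏(2,0,0,0,2,1)! = 1/4  (running -3/4)
⟨..|..⟩ = √(16/45)·(-3/4) = -0.447214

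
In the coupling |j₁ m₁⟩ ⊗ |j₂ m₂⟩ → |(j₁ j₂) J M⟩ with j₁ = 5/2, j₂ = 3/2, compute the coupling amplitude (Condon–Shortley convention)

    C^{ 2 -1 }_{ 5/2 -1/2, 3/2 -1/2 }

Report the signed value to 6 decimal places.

-0.545545  (= −√(25/84))

j₁+j₂−J=2  J+j₁−j₂=3  J−j₁+j₂=1  j₁+j₂+J+1=7
(j₁±m₁, j₂±m₂, J±M) = (2,3,1,2,1,3)
P² = 12/7
sum k=0..1:
  [0] +1/12 = 1/12
  [1] −1/2 = -1/2
S = -5/12
C² = P²·S² = 25/84 ; C = -0.545545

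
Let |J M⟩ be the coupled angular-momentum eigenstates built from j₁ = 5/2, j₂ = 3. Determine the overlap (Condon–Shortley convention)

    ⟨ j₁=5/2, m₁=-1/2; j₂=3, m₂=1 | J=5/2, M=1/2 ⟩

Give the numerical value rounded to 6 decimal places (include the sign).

+√(8/35) ≈ +0.478091

√[6·3!2!3!/9! · 2!3!4!2!3!2!] = √(288/35)
  +(−1)^1/∏(1,2,2,3,0,0)! = -1/24  (running -1/24)
  +(−1)^2/∏(2,1,1,2,1,1)! = 1/4  (running 5/24)
  +(−1)^3/∏(3,0,0,1,2,2)! = -1/24  (running 1/6)
⟨..|..⟩ = √(288/35)·(1/6) = +0.478091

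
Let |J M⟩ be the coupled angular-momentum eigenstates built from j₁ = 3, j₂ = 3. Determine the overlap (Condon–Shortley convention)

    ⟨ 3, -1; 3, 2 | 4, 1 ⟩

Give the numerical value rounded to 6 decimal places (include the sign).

+0.455842

triangle: 2!×4!×4!/11! = 1152/39916800
(j±m)!: 2!×4!×5!×1!×5!×3! = 4147200
prefactor² = (2J+1)×Δ×N² = 82944/77
  k=1: −1/(1!×1!×3!×4!×1!×0!) = -1/144
  k=2: +1/(2!×0!×2!×3!×2!×1!) = 1/48
Σ = 1/72  ⇒  CG² = 82944/77×1/72² = 16/77
CG = +√(16/77) = +0.455842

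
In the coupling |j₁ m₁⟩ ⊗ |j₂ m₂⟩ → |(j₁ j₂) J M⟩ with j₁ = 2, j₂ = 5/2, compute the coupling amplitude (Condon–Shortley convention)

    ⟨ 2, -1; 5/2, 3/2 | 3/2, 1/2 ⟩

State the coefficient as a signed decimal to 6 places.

+0.138013

triangle: 3!·1!·2!/7! = 12/5040
(j±m)!: 1!·3!·4!·1!·2!·1! = 288
prefactor² = (2J+1)·Δ·N² = 96/35
  k=2: +1/(2!·1!·1!·2!·0!·0!) = 1/4
  k=3: −1/(3!·0!·0!·1!·1!·1!) = -1/6
Σ = 1/12  ⇒  CG² = 96/35·1/12² = 2/105
CG = +√(2/105) = +0.138013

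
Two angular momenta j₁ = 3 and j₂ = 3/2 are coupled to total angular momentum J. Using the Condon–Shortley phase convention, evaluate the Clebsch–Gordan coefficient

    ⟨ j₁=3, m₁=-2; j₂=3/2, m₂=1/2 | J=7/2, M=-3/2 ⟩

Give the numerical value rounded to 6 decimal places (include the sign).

j₁+j₂−J=1  J+j₁−j₂=5  J−j₁+j₂=2  j₁+j₂+J+1=9
(j₁±m₁, j₂±m₂, J±M) = (1,5,2,1,2,5)
P² = 6400/21
sum k=0..1:
  [0] +1/240 = 1/240
  [1] −1/24 = -1/24
S = -3/80
C² = P²·S² = 3/7 ; C = -0.654654

−√(3/7) = -0.654654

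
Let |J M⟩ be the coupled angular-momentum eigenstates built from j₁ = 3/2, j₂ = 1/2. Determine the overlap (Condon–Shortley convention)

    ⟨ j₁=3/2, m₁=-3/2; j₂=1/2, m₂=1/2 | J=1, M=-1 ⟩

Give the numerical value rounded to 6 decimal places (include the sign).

-0.866025  (= −√(3/4))

√[3·1!2!0!/4! · 0!3!1!0!0!2!] = √(3)
  +(−1)^1/∏(1,0,2,0,0,0)! = -1/2  (running -1/2)
⟨..|..⟩ = √(3)·(-1/2) = -0.866025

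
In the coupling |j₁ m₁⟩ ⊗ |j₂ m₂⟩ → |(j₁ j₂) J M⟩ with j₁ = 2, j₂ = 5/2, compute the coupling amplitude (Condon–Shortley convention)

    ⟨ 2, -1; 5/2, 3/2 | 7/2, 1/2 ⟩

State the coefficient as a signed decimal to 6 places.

j₁+j₂−J=1  J+j₁−j₂=3  J−j₁+j₂=4  j₁+j₂+J+1=9
(j₁±m₁, j₂±m₂, J±M) = (1,3,4,1,4,3)
P² = 2304/35
sum k=0..1:
  [0] +1/144 = 1/144
  [1] −1/12 = -1/12
S = -11/144
C² = P²·S² = 121/315 ; C = -0.619780

−√(121/315) ≈ -0.619780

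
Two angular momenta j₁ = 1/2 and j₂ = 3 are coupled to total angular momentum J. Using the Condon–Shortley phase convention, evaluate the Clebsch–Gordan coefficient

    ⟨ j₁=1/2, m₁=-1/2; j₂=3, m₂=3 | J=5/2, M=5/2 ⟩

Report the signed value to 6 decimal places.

−√(6/7) ≈ -0.925820

√[6·1!0!5!/7! · 0!1!6!0!5!0!] = √(86400/7)
  +(−1)^1/∏(1,0,0,5,0,0)! = -1/120  (running -1/120)
⟨..|..⟩ = √(86400/7)·(-1/120) = -0.925820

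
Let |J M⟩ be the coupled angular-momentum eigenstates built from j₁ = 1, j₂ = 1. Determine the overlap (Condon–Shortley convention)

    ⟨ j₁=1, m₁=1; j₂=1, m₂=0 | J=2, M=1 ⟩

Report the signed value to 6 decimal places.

+√(1/2) ≈ +0.707107

j₁+j₂−J=0  J+j₁−j₂=2  J−j₁+j₂=2  j₁+j₂+J+1=5
(j₁±m₁, j₂±m₂, J±M) = (2,0,1,1,3,1)
P² = 2
sum k=0..0:
  [0] +1/2 = 1/2
S = 1/2
C² = P²·S² = 1/2 ; C = +0.707107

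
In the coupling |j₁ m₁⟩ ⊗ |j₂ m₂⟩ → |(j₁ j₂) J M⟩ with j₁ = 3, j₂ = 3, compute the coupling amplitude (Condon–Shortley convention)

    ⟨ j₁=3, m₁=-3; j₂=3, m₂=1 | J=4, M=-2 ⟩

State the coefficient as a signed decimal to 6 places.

triangle: 2!*4!*4!/11! = 1152/39916800
(j±m)!: 0!*6!*4!*2!*2!*6! = 49766400
prefactor² = (2J+1)*Δ*N² = 995328/77
  k=2: +1/(2!*0!*4!*2!*0!*2!) = 1/192
Σ = 1/192  ⇒  CG² = 995328/77*1/192² = 27/77
CG = +√(27/77) = +0.592157

+√(27/77) ≈ +0.592157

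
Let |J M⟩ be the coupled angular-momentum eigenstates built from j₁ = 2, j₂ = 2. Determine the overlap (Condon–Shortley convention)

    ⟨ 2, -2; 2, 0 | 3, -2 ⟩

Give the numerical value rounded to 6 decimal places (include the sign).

√[7·1!3!3!/8! · 0!4!2!2!1!5!] = √(72)
  +(−1)^1/∏(1,0,3,1,0,2)! = -1/12  (running -1/12)
⟨..|..⟩ = √(72)·(-1/12) = -0.707107

−√(1/2) = -0.707107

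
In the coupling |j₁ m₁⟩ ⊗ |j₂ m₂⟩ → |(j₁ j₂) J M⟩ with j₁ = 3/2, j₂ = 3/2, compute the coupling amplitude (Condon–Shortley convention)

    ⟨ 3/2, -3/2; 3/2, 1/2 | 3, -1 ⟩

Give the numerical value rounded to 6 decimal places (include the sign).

+√(1/5) ≈ +0.447214

√[7·0!3!3!/7! · 0!3!2!1!2!4!] = √(144/5)
  +(−1)^0/∏(0,0,3,2,0,1)! = 1/12  (running 1/12)
⟨..|..⟩ = √(144/5)·(1/12) = +0.447214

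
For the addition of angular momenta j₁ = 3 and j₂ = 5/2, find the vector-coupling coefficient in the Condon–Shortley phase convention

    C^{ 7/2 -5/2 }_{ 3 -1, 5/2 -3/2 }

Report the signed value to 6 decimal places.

√[8·2!4!3!/10! · 2!4!1!4!1!6!] = √(18432/35)
  +(−1)^0/∏(0,2,4,1,0,2)! = 1/96  (running 1/96)
  +(−1)^1/∏(1,1,3,0,1,3)! = -1/36  (running -5/288)
⟨..|..⟩ = √(18432/35)·(-5/288) = -0.398410

−√(10/63) = -0.398410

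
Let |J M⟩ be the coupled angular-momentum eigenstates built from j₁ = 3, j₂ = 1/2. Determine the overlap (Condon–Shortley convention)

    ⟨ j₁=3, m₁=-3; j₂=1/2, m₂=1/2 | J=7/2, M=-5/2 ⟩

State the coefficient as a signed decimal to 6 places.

+√(1/7) = +0.377964

triangle: 0!·6!·1!/8! = 720/40320
(j±m)!: 0!·6!·1!·0!·1!·6! = 518400
prefactor² = (2J+1)·Δ·N² = 518400/7
  k=0: +1/(0!·0!·6!·1!·0!·0!) = 1/720
Σ = 1/720  ⇒  CG² = 518400/7·1/720² = 1/7
CG = +√(1/7) = +0.377964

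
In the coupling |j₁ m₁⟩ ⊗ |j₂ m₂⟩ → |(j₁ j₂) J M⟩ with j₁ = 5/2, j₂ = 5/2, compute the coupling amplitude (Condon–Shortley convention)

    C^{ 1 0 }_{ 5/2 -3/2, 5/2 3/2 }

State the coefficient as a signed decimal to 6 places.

√[3·4!1!1!/7! · 1!4!4!1!1!1!] = √(288/35)
  +(−1)^3/∏(3,1,1,1,0,0)! = -1/6  (running -1/6)
  +(−1)^4/∏(4,0,0,0,1,1)! = 1/24  (running -1/8)
⟨..|..⟩ = √(288/35)·(-1/8) = -0.358569

−√(9/70) ≈ -0.358569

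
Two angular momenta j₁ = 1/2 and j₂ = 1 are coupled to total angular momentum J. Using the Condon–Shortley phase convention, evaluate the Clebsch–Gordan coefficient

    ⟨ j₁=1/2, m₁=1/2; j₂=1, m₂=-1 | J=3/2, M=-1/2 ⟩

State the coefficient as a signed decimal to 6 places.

√[4·0!1!2!/4! · 1!0!0!2!1!2!] = √(4/3)
  +(−1)^0/∏(0,0,0,0,1,2)! = 1/2  (running 1/2)
⟨..|..⟩ = √(4/3)·(1/2) = +0.577350

+0.577350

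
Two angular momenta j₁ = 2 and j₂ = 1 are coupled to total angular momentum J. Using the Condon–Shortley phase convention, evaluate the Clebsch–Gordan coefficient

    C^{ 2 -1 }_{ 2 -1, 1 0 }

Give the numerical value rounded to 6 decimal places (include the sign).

j₁+j₂−J=1  J+j₁−j₂=3  J−j₁+j₂=1  j₁+j₂+J+1=6
(j₁±m₁, j₂±m₂, J±M) = (1,3,1,1,1,3)
P² = 3/2
sum k=0..1:
  [0] +1/6 = 1/6
  [1] −1/2 = -1/2
S = -1/3
C² = P²·S² = 1/6 ; C = -0.408248

−√(1/6) = -0.408248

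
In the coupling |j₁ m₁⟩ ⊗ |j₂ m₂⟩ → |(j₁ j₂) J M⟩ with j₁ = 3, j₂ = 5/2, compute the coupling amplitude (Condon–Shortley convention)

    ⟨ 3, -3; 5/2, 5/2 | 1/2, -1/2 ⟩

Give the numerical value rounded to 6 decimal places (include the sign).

-0.534522  (= −√(2/7))

triangle: 5!*1!*0!/7! = 120/5040
(j±m)!: 0!*6!*5!*0!*0!*1! = 86400
prefactor² = (2J+1)*Δ*N² = 28800/7
  k=5: −1/(5!*0!*1!*0!*0!*0!) = -1/120
Σ = -1/120  ⇒  CG² = 28800/7*(-1/120)² = 2/7
CG = −√(2/7) = -0.534522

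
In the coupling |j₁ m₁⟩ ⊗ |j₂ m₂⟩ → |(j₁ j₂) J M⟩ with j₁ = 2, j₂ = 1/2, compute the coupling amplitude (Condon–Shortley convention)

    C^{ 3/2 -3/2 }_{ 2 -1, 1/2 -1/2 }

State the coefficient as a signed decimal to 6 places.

+0.447214

triangle: 1!×3!×0!/5! = 6/120
(j±m)!: 1!×3!×0!×1!×0!×3! = 36
prefactor² = (2J+1)×Δ×N² = 36/5
  k=0: +1/(0!×1!×3!×0!×0!×0!) = 1/6
Σ = 1/6  ⇒  CG² = 36/5×1/6² = 1/5
CG = +√(1/5) = +0.447214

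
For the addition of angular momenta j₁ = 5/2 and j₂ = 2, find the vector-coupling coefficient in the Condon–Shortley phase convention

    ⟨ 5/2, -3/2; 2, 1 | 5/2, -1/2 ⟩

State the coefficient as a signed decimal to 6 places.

triangle: 2!*3!*2!/8! = 24/40320
(j±m)!: 1!*4!*3!*1!*2!*3! = 1728
prefactor² = (2J+1)*Δ*N² = 216/35
  k=1: −1/(1!*1!*3!*2!*0!*0!) = -1/12
  k=2: +1/(2!*0!*2!*1!*1!*1!) = 1/4
Σ = 1/6  ⇒  CG² = 216/35*1/6² = 6/35
CG = +√(6/35) = +0.414039

+0.414039  (= +√(6/35))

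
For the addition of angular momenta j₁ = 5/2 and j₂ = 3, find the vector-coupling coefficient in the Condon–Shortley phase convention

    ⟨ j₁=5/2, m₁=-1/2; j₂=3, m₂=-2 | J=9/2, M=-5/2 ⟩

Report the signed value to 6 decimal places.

+0.497468

j₁+j₂−J=1  J+j₁−j₂=4  J−j₁+j₂=5  j₁+j₂+J+1=11
(j₁±m₁, j₂±m₂, J±M) = (2,3,1,5,2,7)
P² = 115200/11
sum k=0..1:
  [0] +1/144 = 1/144
  [1] −1/480 = -1/480
S = 7/1440
C² = P²·S² = 49/198 ; C = +0.497468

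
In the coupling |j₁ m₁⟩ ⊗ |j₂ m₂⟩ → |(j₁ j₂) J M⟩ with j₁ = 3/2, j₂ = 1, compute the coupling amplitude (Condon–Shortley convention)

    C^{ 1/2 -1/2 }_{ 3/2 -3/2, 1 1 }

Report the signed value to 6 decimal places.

triangle: 2!×1!×0!/4! = 2/24
(j±m)!: 0!×3!×2!×0!×0!×1! = 12
prefactor² = (2J+1)×Δ×N² = 2
  k=2: +1/(2!×0!×1!×0!×0!×0!) = 1/2
Σ = 1/2  ⇒  CG² = 2×1/2² = 1/2
CG = +√(1/2) = +0.707107

+0.707107  (= +√(1/2))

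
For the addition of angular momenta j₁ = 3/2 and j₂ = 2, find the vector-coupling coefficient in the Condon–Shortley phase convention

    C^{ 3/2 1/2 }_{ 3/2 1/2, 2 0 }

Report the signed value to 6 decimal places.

√[4·2!1!2!/6! · 2!1!2!2!2!1!] = √(16/45)
  +(−1)^0/∏(0,2,1,2,0,0)! = 1/4  (running 1/4)
  +(−1)^1/∏(1,1,0,1,1,1)! = -1  (running -3/4)
⟨..|..⟩ = √(16/45)·(-3/4) = -0.447214

-0.447214  (= −√(1/5))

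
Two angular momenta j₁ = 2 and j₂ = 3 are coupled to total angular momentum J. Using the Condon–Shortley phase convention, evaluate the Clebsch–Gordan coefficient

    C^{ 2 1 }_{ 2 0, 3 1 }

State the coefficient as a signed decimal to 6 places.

j₁+j₂−J=3  J+j₁−j₂=1  J−j₁+j₂=3  j₁+j₂+J+1=8
(j₁±m₁, j₂±m₂, J±M) = (2,2,4,2,3,1)
P² = 36/7
sum k=1..2:
  [1] −1/12 = -1/12
  [2] +1/4 = 1/4
S = 1/6
C² = P²·S² = 1/7 ; C = +0.377964

+0.377964  (= +√(1/7))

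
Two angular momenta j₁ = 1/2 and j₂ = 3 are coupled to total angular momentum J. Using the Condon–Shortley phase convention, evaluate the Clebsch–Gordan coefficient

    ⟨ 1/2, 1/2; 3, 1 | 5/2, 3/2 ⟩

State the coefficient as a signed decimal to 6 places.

j₁+j₂−J=1  J+j₁−j₂=0  J−j₁+j₂=5  j₁+j₂+J+1=7
(j₁±m₁, j₂±m₂, J±M) = (1,0,4,2,4,1)
P² = 1152/7
sum k=0..0:
  [0] +1/24 = 1/24
S = 1/24
C² = P²·S² = 2/7 ; C = +0.534522

+√(2/7) ≈ +0.534522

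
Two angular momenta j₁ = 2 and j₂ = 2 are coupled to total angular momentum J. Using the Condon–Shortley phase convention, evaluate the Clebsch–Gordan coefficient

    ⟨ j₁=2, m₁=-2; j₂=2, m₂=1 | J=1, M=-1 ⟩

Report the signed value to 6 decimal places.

j₁+j₂−J=3  J+j₁−j₂=1  J−j₁+j₂=1  j₁+j₂+J+1=6
(j₁±m₁, j₂±m₂, J±M) = (0,4,3,1,0,2)
P² = 36/5
sum k=3..3:
  [3] −1/6 = -1/6
S = -1/6
C² = P²·S² = 1/5 ; C = -0.447214

−√(1/5) = -0.447214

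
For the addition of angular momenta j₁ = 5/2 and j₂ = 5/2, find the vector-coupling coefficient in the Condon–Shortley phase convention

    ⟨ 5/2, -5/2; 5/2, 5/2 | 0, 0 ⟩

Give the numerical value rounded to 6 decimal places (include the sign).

j₁+j₂−J=5  J+j₁−j₂=0  J−j₁+j₂=0  j₁+j₂+J+1=6
(j₁±m₁, j₂±m₂, J±M) = (0,5,5,0,0,0)
P² = 2400
sum k=5..5:
  [5] −1/120 = -1/120
S = -1/120
C² = P²·S² = 1/6 ; C = -0.408248

−√(1/6) = -0.408248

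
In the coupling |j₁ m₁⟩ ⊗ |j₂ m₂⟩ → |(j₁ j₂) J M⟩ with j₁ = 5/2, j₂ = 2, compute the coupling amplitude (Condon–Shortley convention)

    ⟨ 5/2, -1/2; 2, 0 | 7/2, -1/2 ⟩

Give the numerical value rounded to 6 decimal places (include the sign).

triangle: 1!×4!×3!/9! = 144/362880
(j±m)!: 2!×3!×2!×2!×3!×4! = 6912
prefactor² = (2J+1)×Δ×N² = 768/35
  k=0: +1/(0!×1!×3!×2!×1!×1!) = 1/12
  k=1: −1/(1!×0!×2!×1!×2!×2!) = -1/8
Σ = -1/24  ⇒  CG² = 768/35×(-1/24)² = 4/105
CG = −√(4/105) = -0.195180

−√(4/105) ≈ -0.195180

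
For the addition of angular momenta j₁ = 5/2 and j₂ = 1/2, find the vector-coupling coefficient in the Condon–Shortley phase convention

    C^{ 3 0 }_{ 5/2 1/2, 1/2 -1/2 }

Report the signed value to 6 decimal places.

+0.707107  (= +√(1/2))

j₁+j₂−J=0  J+j₁−j₂=5  J−j₁+j₂=1  j₁+j₂+J+1=7
(j₁±m₁, j₂±m₂, J±M) = (3,2,0,1,3,3)
P² = 72
sum k=0..0:
  [0] +1/12 = 1/12
S = 1/12
C² = P²·S² = 1/2 ; C = +0.707107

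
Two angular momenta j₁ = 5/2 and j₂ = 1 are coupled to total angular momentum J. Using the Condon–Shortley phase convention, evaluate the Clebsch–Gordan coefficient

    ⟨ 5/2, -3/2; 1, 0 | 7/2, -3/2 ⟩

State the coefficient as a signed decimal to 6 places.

+0.690066  (= +√(10/21))

√[8·0!5!2!/8! · 1!4!1!1!2!5!] = √(1920/7)
  +(−1)^0/∏(0,0,4,1,1,1)! = 1/24  (running 1/24)
⟨..|..⟩ = √(1920/7)·(1/24) = +0.690066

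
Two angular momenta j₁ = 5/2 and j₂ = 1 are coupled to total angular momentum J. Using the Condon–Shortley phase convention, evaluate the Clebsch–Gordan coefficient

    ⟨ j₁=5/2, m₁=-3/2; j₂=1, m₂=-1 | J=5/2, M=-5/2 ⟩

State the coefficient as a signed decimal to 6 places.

√[6·1!4!1!/7! · 1!4!0!2!0!5!] = √(1152/7)
  +(−1)^0/∏(0,1,4,0,0,1)! = 1/24  (running 1/24)
⟨..|..⟩ = √(1152/7)·(1/24) = +0.534522

+√(2/7) = +0.534522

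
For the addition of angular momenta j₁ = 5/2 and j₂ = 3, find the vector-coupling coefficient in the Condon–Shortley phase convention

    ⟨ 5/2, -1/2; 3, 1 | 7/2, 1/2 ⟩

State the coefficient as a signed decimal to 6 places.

j₁+j₂−J=2  J+j₁−j₂=3  J−j₁+j₂=4  j₁+j₂+J+1=10
(j₁±m₁, j₂±m₂, J±M) = (2,3,4,2,4,3)
P² = 9216/175
sum k=0..2:
  [0] +1/288 = 1/288
  [1] −1/12 = -1/12
  [2] +1/16 = 1/16
S = -5/288
C² = P²·S² = 1/63 ; C = -0.125988

-0.125988  (= −√(1/63))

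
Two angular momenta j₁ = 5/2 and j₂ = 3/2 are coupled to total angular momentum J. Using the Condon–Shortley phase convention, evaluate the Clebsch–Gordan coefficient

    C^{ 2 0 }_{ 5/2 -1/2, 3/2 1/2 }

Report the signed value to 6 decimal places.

-0.267261  (= −√(1/14))

triangle: 2!·3!·1!/7! = 12/5040
(j±m)!: 2!·3!·2!·1!·2!·2! = 96
prefactor² = (2J+1)·Δ·N² = 8/7
  k=1: −1/(1!·1!·2!·1!·1!·0!) = -1/2
  k=2: +1/(2!·0!·1!·0!·2!·1!) = 1/4
Σ = -1/4  ⇒  CG² = 8/7·(-1/4)² = 1/14
CG = −√(1/14) = -0.267261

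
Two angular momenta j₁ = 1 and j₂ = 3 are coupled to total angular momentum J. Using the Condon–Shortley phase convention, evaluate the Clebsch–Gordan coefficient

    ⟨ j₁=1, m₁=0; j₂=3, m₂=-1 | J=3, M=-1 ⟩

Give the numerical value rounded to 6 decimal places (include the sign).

√[7·1!1!5!/8! · 1!1!2!4!2!4!] = √(48)
  +(−1)^0/∏(0,1,1,2,0,3)! = 1/12  (running 1/12)
  +(−1)^1/∏(1,0,0,1,1,4)! = -1/24  (running 1/24)
⟨..|..⟩ = √(48)·(1/24) = +0.288675

+√(1/12) = +0.288675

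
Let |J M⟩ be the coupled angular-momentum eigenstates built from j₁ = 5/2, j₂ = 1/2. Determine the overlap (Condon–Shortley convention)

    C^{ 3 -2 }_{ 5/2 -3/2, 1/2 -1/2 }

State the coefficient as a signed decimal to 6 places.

+√(5/6) = +0.912871

triangle: 0!*5!*1!/7! = 120/5040
(j±m)!: 1!*4!*0!*1!*1!*5! = 2880
prefactor² = (2J+1)*Δ*N² = 480
  k=0: +1/(0!*0!*4!*0!*1!*1!) = 1/24
Σ = 1/24  ⇒  CG² = 480*1/24² = 5/6
CG = +√(5/6) = +0.912871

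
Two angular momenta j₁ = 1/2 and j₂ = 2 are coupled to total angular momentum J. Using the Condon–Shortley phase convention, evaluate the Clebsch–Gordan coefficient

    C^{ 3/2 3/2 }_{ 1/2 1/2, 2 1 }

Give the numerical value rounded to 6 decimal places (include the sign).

√[4·1!0!3!/5! · 1!0!3!1!3!0!] = √(36/5)
  +(−1)^0/∏(0,1,0,3,0,0)! = 1/6  (running 1/6)
⟨..|..⟩ = √(36/5)·(1/6) = +0.447214

+0.447214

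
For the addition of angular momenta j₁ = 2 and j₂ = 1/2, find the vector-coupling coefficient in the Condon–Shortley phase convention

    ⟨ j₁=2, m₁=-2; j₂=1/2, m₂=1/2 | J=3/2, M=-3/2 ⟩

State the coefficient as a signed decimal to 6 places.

√[4·1!3!0!/5! · 0!4!1!0!0!3!] = √(144/5)
  +(−1)^1/∏(1,0,3,0,0,0)! = -1/6  (running -1/6)
⟨..|..⟩ = √(144/5)·(-1/6) = -0.894427

-0.894427  (= −√(4/5))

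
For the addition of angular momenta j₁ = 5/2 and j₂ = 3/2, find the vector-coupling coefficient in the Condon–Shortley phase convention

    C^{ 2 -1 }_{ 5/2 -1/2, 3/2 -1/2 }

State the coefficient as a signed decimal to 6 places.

j₁+j₂−J=2  J+j₁−j₂=3  J−j₁+j₂=1  j₁+j₂+J+1=7
(j₁±m₁, j₂±m₂, J±M) = (2,3,1,2,1,3)
P² = 12/7
sum k=0..1:
  [0] +1/12 = 1/12
  [1] −1/2 = -1/2
S = -5/12
C² = P²·S² = 25/84 ; C = -0.545545

−√(25/84) ≈ -0.545545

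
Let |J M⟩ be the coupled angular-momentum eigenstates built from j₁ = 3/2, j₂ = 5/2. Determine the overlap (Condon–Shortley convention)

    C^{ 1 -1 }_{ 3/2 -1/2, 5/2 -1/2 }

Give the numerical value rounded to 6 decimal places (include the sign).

+√(3/20) ≈ +0.387298

triangle: 3!×0!×2!/6! = 12/720
(j±m)!: 1!×2!×2!×3!×0!×2! = 48
prefactor² = (2J+1)×Δ×N² = 12/5
  k=2: +1/(2!×1!×0!×0!×0!×2!) = 1/4
Σ = 1/4  ⇒  CG² = 12/5×1/4² = 3/20
CG = +√(3/20) = +0.387298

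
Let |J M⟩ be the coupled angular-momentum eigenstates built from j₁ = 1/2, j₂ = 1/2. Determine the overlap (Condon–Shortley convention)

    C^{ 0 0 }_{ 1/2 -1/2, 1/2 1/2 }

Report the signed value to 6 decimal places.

√[1·1!0!0!/2! · 0!1!1!0!0!0!] = √(1/2)
  +(−1)^1/∏(1,0,0,0,0,0)! = -1  (running -1)
⟨..|..⟩ = √(1/2)·(-1) = -0.707107

-0.707107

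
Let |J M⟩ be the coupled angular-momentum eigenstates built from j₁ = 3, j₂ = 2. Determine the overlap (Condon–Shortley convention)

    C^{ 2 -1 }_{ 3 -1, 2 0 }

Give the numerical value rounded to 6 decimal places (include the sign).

+√(1/7) ≈ +0.377964

triangle: 3!×3!×1!/8! = 36/40320
(j±m)!: 2!×4!×2!×2!×1!×3! = 1152
prefactor² = (2J+1)×Δ×N² = 36/7
  k=1: −1/(1!×2!×3!×1!×0!×0!) = -1/12
  k=2: +1/(2!×1!×2!×0!×1!×1!) = 1/4
Σ = 1/6  ⇒  CG² = 36/7×1/6² = 1/7
CG = +√(1/7) = +0.377964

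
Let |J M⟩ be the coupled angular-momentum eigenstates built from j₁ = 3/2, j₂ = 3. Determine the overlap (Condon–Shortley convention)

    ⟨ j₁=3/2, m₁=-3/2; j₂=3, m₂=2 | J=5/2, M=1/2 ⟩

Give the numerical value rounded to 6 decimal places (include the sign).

triangle: 2!·1!·4!/8! = 48/40320
(j±m)!: 0!·3!·5!·1!·3!·2! = 8640
prefactor² = (2J+1)·Δ·N² = 432/7
  k=2: +1/(2!·0!·1!·3!·0!·1!) = 1/12
Σ = 1/12  ⇒  CG² = 432/7·1/12² = 3/7
CG = +√(3/7) = +0.654654

+√(3/7) ≈ +0.654654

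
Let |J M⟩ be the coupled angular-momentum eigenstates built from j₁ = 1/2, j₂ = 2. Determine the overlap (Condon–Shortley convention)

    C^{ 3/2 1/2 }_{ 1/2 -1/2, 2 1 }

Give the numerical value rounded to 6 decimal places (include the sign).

-0.774597

triangle: 1!*0!*3!/5! = 6/120
(j±m)!: 0!*1!*3!*1!*2!*1! = 12
prefactor² = (2J+1)*Δ*N² = 12/5
  k=1: −1/(1!*0!*0!*2!*0!*1!) = -1/2
Σ = -1/2  ⇒  CG² = 12/5*(-1/2)² = 3/5
CG = −√(3/5) = -0.774597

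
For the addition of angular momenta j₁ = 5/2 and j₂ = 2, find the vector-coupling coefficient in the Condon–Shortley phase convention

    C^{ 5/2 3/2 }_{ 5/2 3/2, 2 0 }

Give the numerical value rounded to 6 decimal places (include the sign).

j₁+j₂−J=2  J+j₁−j₂=3  J−j₁+j₂=2  j₁+j₂+J+1=8
(j₁±m₁, j₂±m₂, J±M) = (4,1,2,2,4,1)
P² = 288/35
sum k=0..1:
  [0] +1/8 = 1/8
  [1] −1/6 = -1/6
S = -1/24
C² = P²·S² = 1/70 ; C = -0.119523

−√(1/70) = -0.119523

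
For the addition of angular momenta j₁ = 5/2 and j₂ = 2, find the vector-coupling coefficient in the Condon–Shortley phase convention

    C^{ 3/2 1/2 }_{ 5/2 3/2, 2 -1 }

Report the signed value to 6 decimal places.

√[4·3!2!1!/7! · 4!1!1!3!2!1!] = √(96/35)
  +(−1)^0/∏(0,3,1,1,1,0)! = 1/6  (running 1/6)
  +(−1)^1/∏(1,2,0,0,2,1)! = -1/4  (running -1/12)
⟨..|..⟩ = √(96/35)·(-1/12) = -0.138013

−√(2/105) ≈ -0.138013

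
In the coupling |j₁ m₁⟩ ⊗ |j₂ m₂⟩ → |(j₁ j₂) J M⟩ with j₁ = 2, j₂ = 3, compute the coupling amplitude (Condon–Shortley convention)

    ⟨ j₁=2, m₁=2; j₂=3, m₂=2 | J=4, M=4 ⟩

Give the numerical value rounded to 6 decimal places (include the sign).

triangle: 1!×3!×5!/10! = 720/3628800
(j±m)!: 4!×0!×5!×1!×8!×0! = 116121600
prefactor² = (2J+1)×Δ×N² = 207360
  k=0: +1/(0!×1!×0!×5!×3!×0!) = 1/720
Σ = 1/720  ⇒  CG² = 207360×1/720² = 2/5
CG = +√(2/5) = +0.632456

+√(2/5) = +0.632456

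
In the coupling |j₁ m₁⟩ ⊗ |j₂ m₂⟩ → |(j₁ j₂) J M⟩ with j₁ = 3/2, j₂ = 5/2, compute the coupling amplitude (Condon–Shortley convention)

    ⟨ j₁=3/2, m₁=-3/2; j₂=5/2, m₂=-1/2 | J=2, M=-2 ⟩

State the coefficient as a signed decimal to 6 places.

j₁+j₂−J=2  J+j₁−j₂=1  J−j₁+j₂=3  j₁+j₂+J+1=7
(j₁±m₁, j₂±m₂, J±M) = (0,3,2,3,0,4)
P² = 144/7
sum k=2..2:
  [2] +1/12 = 1/12
S = 1/12
C² = P²·S² = 1/7 ; C = +0.377964

+√(1/7) ≈ +0.377964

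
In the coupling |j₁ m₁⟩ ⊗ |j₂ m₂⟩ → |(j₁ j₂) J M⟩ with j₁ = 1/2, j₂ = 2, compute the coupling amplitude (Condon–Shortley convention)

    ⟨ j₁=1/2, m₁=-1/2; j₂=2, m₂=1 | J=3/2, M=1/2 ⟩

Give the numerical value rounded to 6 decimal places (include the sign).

j₁+j₂−J=1  J+j₁−j₂=0  J−j₁+j₂=3  j₁+j₂+J+1=5
(j₁±m₁, j₂±m₂, J±M) = (0,1,3,1,2,1)
P² = 12/5
sum k=1..1:
  [1] −1/2 = -1/2
S = -1/2
C² = P²·S² = 3/5 ; C = -0.774597

−√(3/5) ≈ -0.774597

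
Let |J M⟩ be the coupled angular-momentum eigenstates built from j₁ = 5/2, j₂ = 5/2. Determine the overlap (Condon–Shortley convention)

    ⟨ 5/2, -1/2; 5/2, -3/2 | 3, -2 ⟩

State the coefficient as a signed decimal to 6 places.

triangle: 2!·3!·3!/9! = 72/362880
(j±m)!: 2!·3!·1!·4!·1!·5! = 34560
prefactor² = (2J+1)·Δ·N² = 48
  k=0: +1/(0!·2!·3!·1!·0!·2!) = 1/24
  k=1: −1/(1!·1!·2!·0!·1!·3!) = -1/12
Σ = -1/24  ⇒  CG² = 48·(-1/24)² = 1/12
CG = −√(1/12) = -0.288675

-0.288675  (= −√(1/12))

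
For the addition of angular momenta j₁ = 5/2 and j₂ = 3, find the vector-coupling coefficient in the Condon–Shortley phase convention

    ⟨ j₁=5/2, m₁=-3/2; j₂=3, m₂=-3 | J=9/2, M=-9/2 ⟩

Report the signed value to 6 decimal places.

√[10·1!4!5!/11! · 1!4!0!6!0!9!] = √(49766400/11)
  +(−1)^0/∏(0,1,4,0,0,5)! = 1/2880  (running 1/2880)
⟨..|..⟩ = √(49766400/11)·(1/2880) = +0.738549

+√(6/11) = +0.738549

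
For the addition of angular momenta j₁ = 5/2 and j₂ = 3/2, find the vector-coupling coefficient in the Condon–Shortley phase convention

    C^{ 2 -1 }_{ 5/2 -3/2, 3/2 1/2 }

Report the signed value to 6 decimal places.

√[5·2!3!1!/7! · 1!4!2!1!1!3!] = √(24/7)
  +(−1)^1/∏(1,1,3,1,0,0)! = -1/6  (running -1/6)
  +(−1)^2/∏(2,0,2,0,1,1)! = 1/4  (running 1/12)
⟨..|..⟩ = √(24/7)·(1/12) = +0.154303

+√(1/42) = +0.154303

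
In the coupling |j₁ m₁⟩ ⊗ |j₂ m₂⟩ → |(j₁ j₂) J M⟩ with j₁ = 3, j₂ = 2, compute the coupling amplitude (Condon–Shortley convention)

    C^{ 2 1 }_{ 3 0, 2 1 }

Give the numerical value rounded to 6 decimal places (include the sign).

√[5·3!3!1!/8! · 3!3!3!1!3!1!] = √(81/14)
  +(−1)^2/∏(2,1,1,1,2,0)! = 1/4  (running 1/4)
  +(−1)^3/∏(3,0,0,0,3,1)! = -1/36  (running 2/9)
⟨..|..⟩ = √(81/14)·(2/9) = +0.534522

+0.534522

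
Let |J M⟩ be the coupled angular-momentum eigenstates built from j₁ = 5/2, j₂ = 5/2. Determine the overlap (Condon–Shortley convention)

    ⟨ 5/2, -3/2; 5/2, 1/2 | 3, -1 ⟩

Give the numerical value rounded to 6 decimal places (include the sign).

√[7·2!3!3!/9! · 1!4!3!2!2!4!] = √(96/5)
  +(−1)^1/∏(1,1,3,2,0,1)! = -1/12  (running -1/12)
  +(−1)^2/∏(2,0,2,1,1,2)! = 1/8  (running 1/24)
⟨..|..⟩ = √(96/5)·(1/24) = +0.182574

+0.182574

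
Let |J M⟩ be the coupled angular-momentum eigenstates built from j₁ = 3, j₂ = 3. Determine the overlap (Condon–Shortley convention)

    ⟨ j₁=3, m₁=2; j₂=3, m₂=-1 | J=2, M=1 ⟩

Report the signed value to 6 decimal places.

−√(5/28) = -0.422577

j₁+j₂−J=4  J+j₁−j₂=2  J−j₁+j₂=2  j₁+j₂+J+1=9
(j₁±m₁, j₂±m₂, J±M) = (5,1,2,4,3,1)
P² = 320/7
sum k=0..1:
  [0] +1/48 = 1/48
  [1] −1/12 = -1/12
S = -1/16
C² = P²·S² = 5/28 ; C = -0.422577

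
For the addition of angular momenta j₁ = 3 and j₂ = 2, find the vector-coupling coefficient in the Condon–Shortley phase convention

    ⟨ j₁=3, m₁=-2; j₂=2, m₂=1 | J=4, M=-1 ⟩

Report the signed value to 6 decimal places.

triangle: 1!·5!·3!/10! = 720/3628800
(j±m)!: 1!·5!·3!·1!·3!·5! = 518400
prefactor² = (2J+1)·Δ·N² = 6480/7
  k=0: +1/(0!·1!·5!·3!·0!·0!) = 1/720
  k=1: −1/(1!·0!·4!·2!·1!·1!) = -1/48
Σ = -7/360  ⇒  CG² = 6480/7·(-7/360)² = 7/20
CG = −√(7/20) = -0.591608

-0.591608  (= −√(7/20))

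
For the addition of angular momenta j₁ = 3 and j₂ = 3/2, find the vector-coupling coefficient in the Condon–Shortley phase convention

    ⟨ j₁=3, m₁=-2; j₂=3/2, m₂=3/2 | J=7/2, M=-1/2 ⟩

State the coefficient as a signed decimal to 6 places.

-0.487950

√[8·1!5!2!/9! · 1!5!3!0!3!4!] = √(3840/7)
  +(−1)^1/∏(1,0,4,2,1,0)! = -1/48  (running -1/48)
⟨..|..⟩ = √(3840/7)·(-1/48) = -0.487950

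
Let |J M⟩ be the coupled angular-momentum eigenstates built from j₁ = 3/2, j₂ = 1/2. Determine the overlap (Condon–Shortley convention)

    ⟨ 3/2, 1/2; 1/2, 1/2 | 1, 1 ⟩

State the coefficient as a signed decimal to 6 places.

triangle: 1!*2!*0!/4! = 2/24
(j±m)!: 2!*1!*1!*0!*2!*0! = 4
prefactor² = (2J+1)*Δ*N² = 1
  k=1: −1/(1!*0!*0!*0!*2!*0!) = -1/2
Σ = -1/2  ⇒  CG² = 1*(-1/2)² = 1/4
CG = −√(1/4) = -0.500000

−√(1/4) = -0.500000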